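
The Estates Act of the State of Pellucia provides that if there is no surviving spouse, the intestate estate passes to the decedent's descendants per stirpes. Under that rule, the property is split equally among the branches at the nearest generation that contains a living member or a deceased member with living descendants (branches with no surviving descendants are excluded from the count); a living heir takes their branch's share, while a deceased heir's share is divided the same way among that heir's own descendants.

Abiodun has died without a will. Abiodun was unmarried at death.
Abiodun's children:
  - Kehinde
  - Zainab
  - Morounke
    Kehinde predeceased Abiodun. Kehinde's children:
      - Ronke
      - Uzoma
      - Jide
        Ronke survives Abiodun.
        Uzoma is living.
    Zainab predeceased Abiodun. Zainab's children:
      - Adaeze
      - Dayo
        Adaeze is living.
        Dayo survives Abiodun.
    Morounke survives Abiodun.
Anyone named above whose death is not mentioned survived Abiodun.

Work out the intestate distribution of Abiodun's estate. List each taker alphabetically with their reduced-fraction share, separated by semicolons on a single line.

Adaeze 1/6; Dayo 1/6; Jide 1/9; Morounke 1/3; Ronke 1/9; Uzoma 1/9

There is no surviving spouse, so the entire estate passes to Abiodun's descendants per stirpes.
The estate is divided into 3 equal shares of 1/3 among Kehinde, Zainab, Morounke.
Kehinde predeceased; the 1/3 allotted to Kehinde's branch passes to Kehinde's issue by representation.
The 1/3 is divided into 3 equal shares of 1/9 among Ronke, Uzoma, Jide.
Ronke is living and takes 1/9.
Uzoma is living and takes 1/9.
Jide is living and takes 1/9.
Zainab predeceased; the 1/3 allotted to Zainab's branch passes to Zainab's issue by representation.
The 1/3 is divided into 2 equal shares of 1/6 among Adaeze, Dayo.
Adaeze is living and takes 1/6.
Dayo is living and takes 1/6.
Morounke is living and takes 1/3.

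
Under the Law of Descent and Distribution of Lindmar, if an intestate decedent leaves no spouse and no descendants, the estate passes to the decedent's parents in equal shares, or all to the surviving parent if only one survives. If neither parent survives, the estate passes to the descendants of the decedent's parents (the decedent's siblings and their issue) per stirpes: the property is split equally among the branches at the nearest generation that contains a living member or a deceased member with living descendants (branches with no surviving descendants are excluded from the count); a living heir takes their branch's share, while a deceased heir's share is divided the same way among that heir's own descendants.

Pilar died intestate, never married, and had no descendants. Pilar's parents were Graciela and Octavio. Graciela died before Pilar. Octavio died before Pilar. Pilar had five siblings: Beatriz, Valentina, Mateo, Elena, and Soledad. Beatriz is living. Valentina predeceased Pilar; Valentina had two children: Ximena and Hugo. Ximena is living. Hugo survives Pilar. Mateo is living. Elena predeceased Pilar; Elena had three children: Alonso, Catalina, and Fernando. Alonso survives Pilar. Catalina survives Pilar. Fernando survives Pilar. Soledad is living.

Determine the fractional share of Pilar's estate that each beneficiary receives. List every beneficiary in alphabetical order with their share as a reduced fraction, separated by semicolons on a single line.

Alonso 1/15; Beatriz 1/5; Catalina 1/15; Fernando 1/15; Hugo 1/10; Mateo 1/5; Soledad 1/5; Ximena 1/10

Neither parent survives and there are no descendants, so the estate passes to Pilar's siblings and their issue per stirpes.
The estate is divided into 5 equal shares of 1/5 among Beatriz, Valentina, Mateo, Elena, Soledad.
Beatriz is living and takes 1/5.
Valentina predeceased; the 1/5 allotted to Valentina's branch passes to Valentina's issue by representation.
The 1/5 is divided into 2 equal shares of 1/10 among Ximena, Hugo.
Ximena is living and takes 1/10.
Hugo is living and takes 1/10.
Mateo is living and takes 1/5.
Elena predeceased; the 1/5 allotted to Elena's branch passes to Elena's issue by representation.
The 1/5 is divided into 3 equal shares of 1/15 among Alonso, Catalina, Fernando.
Alonso is living and takes 1/15.
Catalina is living and takes 1/15.
Fernando is living and takes 1/15.
Soledad is living and takes 1/5.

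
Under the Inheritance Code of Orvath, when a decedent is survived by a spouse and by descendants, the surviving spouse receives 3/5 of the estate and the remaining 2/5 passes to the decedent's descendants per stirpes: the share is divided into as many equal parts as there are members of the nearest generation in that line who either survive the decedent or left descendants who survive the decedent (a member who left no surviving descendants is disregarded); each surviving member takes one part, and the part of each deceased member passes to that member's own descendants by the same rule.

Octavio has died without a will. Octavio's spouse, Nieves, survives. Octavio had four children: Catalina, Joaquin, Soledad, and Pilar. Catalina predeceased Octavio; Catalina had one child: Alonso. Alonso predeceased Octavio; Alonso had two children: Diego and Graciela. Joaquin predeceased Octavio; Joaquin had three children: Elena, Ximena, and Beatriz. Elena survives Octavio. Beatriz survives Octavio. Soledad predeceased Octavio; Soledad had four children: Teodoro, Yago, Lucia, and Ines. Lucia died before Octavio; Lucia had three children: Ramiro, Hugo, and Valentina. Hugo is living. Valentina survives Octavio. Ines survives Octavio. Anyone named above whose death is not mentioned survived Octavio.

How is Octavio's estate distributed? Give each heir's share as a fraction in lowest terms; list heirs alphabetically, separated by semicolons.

Nieves, as surviving spouse, takes 3/5.
The remaining 2/5 passes to Octavio's descendants per stirpes.
The 2/5 is divided into 4 equal shares of 1/10 among Catalina, Joaquin, Soledad, Pilar.
Catalina predeceased; the 1/10 allotted to Catalina's branch passes to Catalina's issue by representation.
Alonso's line is the sole branch at this level, so the full 1/10 passes to Alonso's issue by representation.
The 1/10 is divided into 2 equal shares of 1/20 among Diego, Graciela.
Diego is living and takes 1/20.
Graciela is living and takes 1/20.
Joaquin predeceased; the 1/10 allotted to Joaquin's branch passes to Joaquin's issue by representation.
The 1/10 is divided into 3 equal shares of 1/30 among Elena, Ximena, Beatriz.
Elena is living and takes 1/30.
Ximena is living and takes 1/30.
Beatriz is living and takes 1/30.
Soledad predeceased; the 1/10 allotted to Soledad's branch passes to Soledad's issue by representation.
The 1/10 is divided into 4 equal shares of 1/40 among Teodoro, Yago, Lucia, Ines.
Teodoro is living and takes 1/40.
Yago is living and takes 1/40.
Lucia predeceased; the 1/40 allotted to Lucia's branch passes to Lucia's issue by representation.
The 1/40 is divided into 3 equal shares of 1/120 among Ramiro, Hugo, Valentina.
Ramiro is living and takes 1/120.
Hugo is living and takes 1/120.
Valentina is living and takes 1/120.
Ines is living and takes 1/40.
Pilar is living and takes 1/10.

Beatriz 1/30; Diego 1/20; Elena 1/30; Graciela 1/20; Hugo 1/120; Ines 1/40; Nieves 3/5; Pilar 1/10; Ramiro 1/120; Teodoro 1/40; Valentina 1/120; Ximena 1/30; Yago 1/40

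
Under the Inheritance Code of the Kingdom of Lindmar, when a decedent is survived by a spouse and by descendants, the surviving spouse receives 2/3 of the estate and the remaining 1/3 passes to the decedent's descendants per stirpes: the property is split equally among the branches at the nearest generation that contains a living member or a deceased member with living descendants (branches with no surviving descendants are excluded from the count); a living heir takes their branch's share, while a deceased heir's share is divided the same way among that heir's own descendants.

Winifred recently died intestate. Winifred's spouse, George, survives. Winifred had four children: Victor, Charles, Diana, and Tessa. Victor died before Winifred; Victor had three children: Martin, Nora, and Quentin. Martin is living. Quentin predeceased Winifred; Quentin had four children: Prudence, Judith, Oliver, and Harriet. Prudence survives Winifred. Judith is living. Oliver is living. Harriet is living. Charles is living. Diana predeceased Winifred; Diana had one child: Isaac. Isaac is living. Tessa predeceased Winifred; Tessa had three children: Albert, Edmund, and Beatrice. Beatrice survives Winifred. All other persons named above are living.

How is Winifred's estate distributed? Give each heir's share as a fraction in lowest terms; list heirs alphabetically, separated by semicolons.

Albert 1/36; Beatrice 1/36; Charles 1/12; Edmund 1/36; George 2/3; Harriet 1/144; Isaac 1/12; Judith 1/144; Martin 1/36; Nora 1/36; Oliver 1/144; Prudence 1/144

George, as surviving spouse, takes 2/3.
The remaining 1/3 passes to Winifred's descendants per stirpes.
The 1/3 is divided into 4 equal shares of 1/12 among Victor, Charles, Diana, Tessa.
Victor predeceased; the 1/12 allotted to Victor's branch passes to Victor's issue by representation.
The 1/12 is divided into 3 equal shares of 1/36 among Martin, Nora, Quentin.
Martin is living and takes 1/36.
Nora is living and takes 1/36.
Quentin predeceased; the 1/36 allotted to Quentin's branch passes to Quentin's issue by representation.
The 1/36 is divided into 4 equal shares of 1/144 among Prudence, Judith, Oliver, Harriet.
Prudence is living and takes 1/144.
Judith is living and takes 1/144.
Oliver is living and takes 1/144.
Harriet is living and takes 1/144.
Charles is living and takes 1/12.
Diana predeceased; the 1/12 allotted to Diana's branch passes to Diana's issue by representation.
Isaac is the sole taker at this level and receives the full 1/12.
Tessa predeceased; the 1/12 allotted to Tessa's branch passes to Tessa's issue by representation.
The 1/12 is divided into 3 equal shares of 1/36 among Albert, Edmund, Beatrice.
Albert is living and takes 1/36.
Edmund is living and takes 1/36.
Beatrice is living and takes 1/36.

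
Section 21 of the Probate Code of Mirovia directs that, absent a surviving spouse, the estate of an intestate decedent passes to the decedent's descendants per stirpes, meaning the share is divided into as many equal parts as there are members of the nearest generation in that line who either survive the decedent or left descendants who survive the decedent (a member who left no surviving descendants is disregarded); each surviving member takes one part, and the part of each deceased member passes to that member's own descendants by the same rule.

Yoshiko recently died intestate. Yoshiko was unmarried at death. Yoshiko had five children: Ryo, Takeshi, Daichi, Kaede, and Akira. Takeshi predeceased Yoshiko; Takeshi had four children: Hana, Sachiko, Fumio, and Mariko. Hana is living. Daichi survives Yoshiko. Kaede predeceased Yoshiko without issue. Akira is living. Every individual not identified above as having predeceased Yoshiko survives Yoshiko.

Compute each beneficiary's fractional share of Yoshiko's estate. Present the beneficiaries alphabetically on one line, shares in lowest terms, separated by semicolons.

There is no surviving spouse, so the entire estate passes to Yoshiko's descendants per stirpes.
Kaede left no surviving issue, so that branch lapses and is disregarded.
The estate is divided into 4 equal shares of 1/4 among Ryo, Takeshi, Daichi, Akira.
Ryo is living and takes 1/4.
Takeshi predeceased; the 1/4 allotted to Takeshi's branch passes to Takeshi's issue by representation.
The 1/4 is divided into 4 equal shares of 1/16 among Hana, Sachiko, Fumio, Mariko.
Hana is living and takes 1/16.
Sachiko is living and takes 1/16.
Fumio is living and takes 1/16.
Mariko is living and takes 1/16.
Daichi is living and takes 1/4.
Akira is living and takes 1/4.

Akira 1/4; Daichi 1/4; Fumio 1/16; Hana 1/16; Mariko 1/16; Ryo 1/4; Sachiko 1/16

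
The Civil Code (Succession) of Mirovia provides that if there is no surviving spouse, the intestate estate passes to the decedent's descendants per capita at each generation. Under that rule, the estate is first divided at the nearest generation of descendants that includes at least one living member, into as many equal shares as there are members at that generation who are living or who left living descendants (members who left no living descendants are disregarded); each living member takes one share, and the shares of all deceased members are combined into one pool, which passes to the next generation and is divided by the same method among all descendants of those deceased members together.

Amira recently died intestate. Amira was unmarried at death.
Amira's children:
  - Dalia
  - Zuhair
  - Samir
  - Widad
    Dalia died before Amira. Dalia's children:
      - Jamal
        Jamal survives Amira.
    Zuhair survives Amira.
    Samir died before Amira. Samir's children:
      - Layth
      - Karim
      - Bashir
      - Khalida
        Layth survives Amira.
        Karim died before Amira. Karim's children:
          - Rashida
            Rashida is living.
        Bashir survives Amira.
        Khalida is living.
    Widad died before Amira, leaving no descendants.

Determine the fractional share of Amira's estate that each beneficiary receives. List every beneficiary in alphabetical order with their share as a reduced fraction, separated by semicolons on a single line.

There is no surviving spouse, so the entire estate passes to Amira's descendants per capita at each generation.
At generation 1 (Dalia, Zuhair, Samir) there are 3 shares of (1)/3 = 1/3 each.
Living: Zuhair — each takes 1/3.
Deceased: Dalia and Samir. Their combined 2/3 is pooled and carried to generation 2.
At generation 2 (Jamal, Layth, Karim, Bashir, Khalida) there are 5 shares of (2/3)/5 = 2/15 each.
Living: Jamal, Layth, Bashir, and Khalida — each takes 2/15.
Deceased: Karim. That 2/15 share is carried to generation 3.
At generation 3 (Rashida) there are 1 shares of (2/15)/1 = 2/15 each.
Living: Rashida — each takes 2/15.

Bashir 2/15; Jamal 2/15; Khalida 2/15; Layth 2/15; Rashida 2/15; Zuhair 1/3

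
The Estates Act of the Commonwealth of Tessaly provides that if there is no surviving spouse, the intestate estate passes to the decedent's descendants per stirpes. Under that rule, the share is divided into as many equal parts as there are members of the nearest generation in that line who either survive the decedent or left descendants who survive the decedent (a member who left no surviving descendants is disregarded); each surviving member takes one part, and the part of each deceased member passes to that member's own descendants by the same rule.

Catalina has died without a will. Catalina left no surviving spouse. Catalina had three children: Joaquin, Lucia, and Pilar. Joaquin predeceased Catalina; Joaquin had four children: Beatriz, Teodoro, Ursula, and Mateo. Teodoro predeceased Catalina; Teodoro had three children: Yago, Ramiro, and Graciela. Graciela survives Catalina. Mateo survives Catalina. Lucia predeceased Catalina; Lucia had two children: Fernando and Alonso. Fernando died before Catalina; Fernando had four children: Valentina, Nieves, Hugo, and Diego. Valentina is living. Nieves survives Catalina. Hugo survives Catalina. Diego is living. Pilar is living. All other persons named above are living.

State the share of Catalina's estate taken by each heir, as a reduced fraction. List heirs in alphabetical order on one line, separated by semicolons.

There is no surviving spouse, so the entire estate passes to Catalina's descendants per stirpes.
The estate is divided into 3 equal shares of 1/3 among Joaquin, Lucia, Pilar.
Joaquin predeceased; the 1/3 allotted to Joaquin's branch passes to Joaquin's issue by representation.
The 1/3 is divided into 4 equal shares of 1/12 among Beatriz, Teodoro, Ursula, Mateo.
Beatriz is living and takes 1/12.
Teodoro predeceased; the 1/12 allotted to Teodoro's branch passes to Teodoro's issue by representation.
The 1/12 is divided into 3 equal shares of 1/36 among Yago, Ramiro, Graciela.
Yago is living and takes 1/36.
Ramiro is living and takes 1/36.
Graciela is living and takes 1/36.
Ursula is living and takes 1/12.
Mateo is living and takes 1/12.
Lucia predeceased; the 1/3 allotted to Lucia's branch passes to Lucia's issue by representation.
The 1/3 is divided into 2 equal shares of 1/6 among Fernando, Alonso.
Fernando predeceased; the 1/6 allotted to Fernando's branch passes to Fernando's issue by representation.
The 1/6 is divided into 4 equal shares of 1/24 among Valentina, Nieves, Hugo, Diego.
Valentina is living and takes 1/24.
Nieves is living and takes 1/24.
Hugo is living and takes 1/24.
Diego is living and takes 1/24.
Alonso is living and takes 1/6.
Pilar is living and takes 1/3.

Alonso 1/6; Beatriz 1/12; Diego 1/24; Graciela 1/36; Hugo 1/24; Mateo 1/12; Nieves 1/24; Pilar 1/3; Ramiro 1/36; Ursula 1/12; Valentina 1/24; Yago 1/36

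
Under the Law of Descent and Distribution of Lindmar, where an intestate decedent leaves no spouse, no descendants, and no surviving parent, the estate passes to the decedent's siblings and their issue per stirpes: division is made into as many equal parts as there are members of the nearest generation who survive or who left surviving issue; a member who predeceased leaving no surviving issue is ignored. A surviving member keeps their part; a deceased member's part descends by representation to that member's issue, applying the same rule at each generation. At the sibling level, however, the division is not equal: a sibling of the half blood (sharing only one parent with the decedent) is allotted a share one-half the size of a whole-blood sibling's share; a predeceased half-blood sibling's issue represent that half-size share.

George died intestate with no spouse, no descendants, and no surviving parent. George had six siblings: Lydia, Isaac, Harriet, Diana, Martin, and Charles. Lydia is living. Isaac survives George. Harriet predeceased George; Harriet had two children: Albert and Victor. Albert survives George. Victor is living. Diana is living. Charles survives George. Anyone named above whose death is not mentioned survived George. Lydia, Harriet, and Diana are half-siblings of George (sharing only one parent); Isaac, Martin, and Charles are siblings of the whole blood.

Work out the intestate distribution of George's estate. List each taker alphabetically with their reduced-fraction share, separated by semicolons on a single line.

No spouse, descendants, or parent survives, so the estate passes to George's siblings per stirpes.
Half-blood siblings count for one-half the weight of whole-blood siblings at the initial division.
Dividing 1 in proportion to weights (total weight 9/2): Lydia (weight 1/2) → 1/9; Isaac (weight 1) → 2/9; Harriet (weight 1/2) → 1/9; Diana (weight 1/2) → 1/9; Martin (weight 1) → 2/9; Charles (weight 1) → 2/9.
Lydia is living and takes 1/9.
Isaac is living and takes 2/9.
Harriet predeceased; the 1/9 allotted to Harriet's branch passes to Harriet's issue by representation.
The 1/9 is divided into 2 equal shares of 1/18 among Albert, Victor.
Albert is living and takes 1/18.
Victor is living and takes 1/18.
Diana is living and takes 1/9.
Martin is living and takes 2/9.
Charles is living and takes 2/9.

Albert 1/18; Charles 2/9; Diana 1/9; Isaac 2/9; Lydia 1/9; Martin 2/9; Victor 1/18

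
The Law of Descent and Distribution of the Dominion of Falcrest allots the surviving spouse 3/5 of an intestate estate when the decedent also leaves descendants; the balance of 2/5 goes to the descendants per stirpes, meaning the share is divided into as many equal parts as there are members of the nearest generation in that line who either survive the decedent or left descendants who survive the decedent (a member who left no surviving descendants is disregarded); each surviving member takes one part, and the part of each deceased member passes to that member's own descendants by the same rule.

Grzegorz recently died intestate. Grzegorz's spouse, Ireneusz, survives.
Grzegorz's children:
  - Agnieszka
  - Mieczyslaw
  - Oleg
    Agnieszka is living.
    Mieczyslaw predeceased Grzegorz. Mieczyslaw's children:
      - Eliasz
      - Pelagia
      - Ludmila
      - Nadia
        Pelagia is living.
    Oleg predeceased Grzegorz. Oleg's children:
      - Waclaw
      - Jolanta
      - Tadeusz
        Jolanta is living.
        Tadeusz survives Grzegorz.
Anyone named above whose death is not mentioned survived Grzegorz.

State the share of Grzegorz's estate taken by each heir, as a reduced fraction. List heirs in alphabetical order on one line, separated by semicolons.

Ireneusz, as surviving spouse, takes 3/5.
The remaining 2/5 passes to Grzegorz's descendants per stirpes.
The 2/5 is divided into 3 equal shares of 2/15 among Agnieszka, Mieczyslaw, Oleg.
Agnieszka is living and takes 2/15.
Mieczyslaw predeceased; the 2/15 allotted to Mieczyslaw's branch passes to Mieczyslaw's issue by representation.
The 2/15 is divided into 4 equal shares of 1/30 among Eliasz, Pelagia, Ludmila, Nadia.
Eliasz is living and takes 1/30.
Pelagia is living and takes 1/30.
Ludmila is living and takes 1/30.
Nadia is living and takes 1/30.
Oleg predeceased; the 2/15 allotted to Oleg's branch passes to Oleg's issue by representation.
The 2/15 is divided into 3 equal shares of 2/45 among Waclaw, Jolanta, Tadeusz.
Waclaw is living and takes 2/45.
Jolanta is living and takes 2/45.
Tadeusz is living and takes 2/45.

Agnieszka 2/15; Eliasz 1/30; Ireneusz 3/5; Jolanta 2/45; Ludmila 1/30; Nadia 1/30; Pelagia 1/30; Tadeusz 2/45; Waclaw 2/45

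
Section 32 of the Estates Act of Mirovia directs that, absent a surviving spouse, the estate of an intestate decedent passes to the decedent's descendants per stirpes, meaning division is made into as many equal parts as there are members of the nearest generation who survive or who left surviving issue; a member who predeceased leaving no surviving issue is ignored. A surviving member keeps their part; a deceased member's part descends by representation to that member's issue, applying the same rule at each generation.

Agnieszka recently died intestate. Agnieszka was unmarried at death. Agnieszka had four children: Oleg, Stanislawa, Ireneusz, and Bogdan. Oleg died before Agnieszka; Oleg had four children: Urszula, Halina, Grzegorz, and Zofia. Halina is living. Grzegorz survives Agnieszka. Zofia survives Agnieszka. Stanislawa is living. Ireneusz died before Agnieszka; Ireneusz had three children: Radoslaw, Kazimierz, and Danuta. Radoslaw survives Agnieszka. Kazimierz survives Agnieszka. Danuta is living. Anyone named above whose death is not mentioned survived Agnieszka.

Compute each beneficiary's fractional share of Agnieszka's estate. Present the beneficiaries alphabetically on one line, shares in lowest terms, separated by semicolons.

There is no surviving spouse, so the entire estate passes to Agnieszka's descendants per stirpes.
The estate is divided into 4 equal shares of 1/4 among Oleg, Stanislawa, Ireneusz, Bogdan.
Oleg predeceased; the 1/4 allotted to Oleg's branch passes to Oleg's issue by representation.
The 1/4 is divided into 4 equal shares of 1/16 among Urszula, Halina, Grzegorz, Zofia.
Urszula is living and takes 1/16.
Halina is living and takes 1/16.
Grzegorz is living and takes 1/16.
Zofia is living and takes 1/16.
Stanislawa is living and takes 1/4.
Ireneusz predeceased; the 1/4 allotted to Ireneusz's branch passes to Ireneusz's issue by representation.
The 1/4 is divided into 3 equal shares of 1/12 among Radoslaw, Kazimierz, Danuta.
Radoslaw is living and takes 1/12.
Kazimierz is living and takes 1/12.
Danuta is living and takes 1/12.
Bogdan is living and takes 1/4.

Bogdan 1/4; Danuta 1/12; Grzegorz 1/16; Halina 1/16; Kazimierz 1/12; Radoslaw 1/12; Stanislawa 1/4; Urszula 1/16; Zofia 1/16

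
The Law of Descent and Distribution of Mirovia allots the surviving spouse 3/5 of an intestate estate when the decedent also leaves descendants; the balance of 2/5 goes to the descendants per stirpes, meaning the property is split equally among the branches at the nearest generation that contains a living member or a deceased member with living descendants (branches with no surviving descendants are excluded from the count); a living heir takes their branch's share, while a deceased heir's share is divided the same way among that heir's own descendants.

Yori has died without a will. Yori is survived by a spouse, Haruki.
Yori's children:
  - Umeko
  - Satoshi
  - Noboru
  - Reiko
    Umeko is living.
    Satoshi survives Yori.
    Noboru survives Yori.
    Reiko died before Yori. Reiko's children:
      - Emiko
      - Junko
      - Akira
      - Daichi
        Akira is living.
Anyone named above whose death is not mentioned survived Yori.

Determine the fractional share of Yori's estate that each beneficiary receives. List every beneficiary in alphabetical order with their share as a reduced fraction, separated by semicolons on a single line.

Akira 1/40; Daichi 1/40; Emiko 1/40; Haruki 3/5; Junko 1/40; Noboru 1/10; Satoshi 1/10; Umeko 1/10

Haruki, as surviving spouse, takes 3/5.
The remaining 2/5 passes to Yori's descendants per stirpes.
The 2/5 is divided into 4 equal shares of 1/10 among Umeko, Satoshi, Noboru, Reiko.
Umeko is living and takes 1/10.
Satoshi is living and takes 1/10.
Noboru is living and takes 1/10.
Reiko predeceased; the 1/10 allotted to Reiko's branch passes to Reiko's issue by representation.
The 1/10 is divided into 4 equal shares of 1/40 among Emiko, Junko, Akira, Daichi.
Emiko is living and takes 1/40.
Junko is living and takes 1/40.
Akira is living and takes 1/40.
Daichi is living and takes 1/40.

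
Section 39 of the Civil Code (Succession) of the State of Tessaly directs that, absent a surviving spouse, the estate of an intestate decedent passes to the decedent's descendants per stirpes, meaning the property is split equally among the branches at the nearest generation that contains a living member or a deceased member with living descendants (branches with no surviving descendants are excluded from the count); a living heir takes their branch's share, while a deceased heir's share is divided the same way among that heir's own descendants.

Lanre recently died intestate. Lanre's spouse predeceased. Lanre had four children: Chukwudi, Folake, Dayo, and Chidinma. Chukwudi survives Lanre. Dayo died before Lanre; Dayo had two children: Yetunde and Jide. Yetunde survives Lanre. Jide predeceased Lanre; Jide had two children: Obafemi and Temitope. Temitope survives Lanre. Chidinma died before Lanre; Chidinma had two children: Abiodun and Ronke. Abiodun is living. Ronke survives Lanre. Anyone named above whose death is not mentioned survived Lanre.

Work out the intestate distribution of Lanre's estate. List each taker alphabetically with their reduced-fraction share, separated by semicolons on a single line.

Abiodun 1/8; Chukwudi 1/4; Folake 1/4; Obafemi 1/16; Ronke 1/8; Temitope 1/16; Yetunde 1/8

There is no surviving spouse, so the entire estate passes to Lanre's descendants per stirpes.
The estate is divided into 4 equal shares of 1/4 among Chukwudi, Folake, Dayo, Chidinma.
Chukwudi is living and takes 1/4.
Folake is living and takes 1/4.
Dayo predeceased; the 1/4 allotted to Dayo's branch passes to Dayo's issue by representation.
The 1/4 is divided into 2 equal shares of 1/8 among Yetunde, Jide.
Yetunde is living and takes 1/8.
Jide predeceased; the 1/8 allotted to Jide's branch passes to Jide's issue by representation.
The 1/8 is divided into 2 equal shares of 1/16 among Obafemi, Temitope.
Obafemi is living and takes 1/16.
Temitope is living and takes 1/16.
Chidinma predeceased; the 1/4 allotted to Chidinma's branch passes to Chidinma's issue by representation.
The 1/4 is divided into 2 equal shares of 1/8 among Abiodun, Ronke.
Abiodun is living and takes 1/8.
Ronke is living and takes 1/8.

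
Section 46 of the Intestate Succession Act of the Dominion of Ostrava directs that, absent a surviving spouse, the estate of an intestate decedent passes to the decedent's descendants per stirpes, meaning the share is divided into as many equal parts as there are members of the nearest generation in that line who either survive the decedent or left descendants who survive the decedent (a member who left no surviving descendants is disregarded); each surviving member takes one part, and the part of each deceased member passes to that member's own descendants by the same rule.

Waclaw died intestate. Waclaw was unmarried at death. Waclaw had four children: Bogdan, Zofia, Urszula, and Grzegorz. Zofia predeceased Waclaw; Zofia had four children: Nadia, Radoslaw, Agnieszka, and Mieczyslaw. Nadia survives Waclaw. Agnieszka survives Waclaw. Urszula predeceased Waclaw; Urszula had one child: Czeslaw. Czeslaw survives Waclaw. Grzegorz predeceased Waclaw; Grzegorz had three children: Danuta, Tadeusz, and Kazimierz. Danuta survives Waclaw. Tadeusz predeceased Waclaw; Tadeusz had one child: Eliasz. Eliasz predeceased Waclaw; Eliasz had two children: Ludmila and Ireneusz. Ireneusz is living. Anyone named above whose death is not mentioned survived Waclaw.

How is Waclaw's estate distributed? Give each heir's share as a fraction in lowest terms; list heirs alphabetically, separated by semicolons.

Agnieszka 1/16; Bogdan 1/4; Czeslaw 1/4; Danuta 1/12; Ireneusz 1/24; Kazimierz 1/12; Ludmila 1/24; Mieczyslaw 1/16; Nadia 1/16; Radoslaw 1/16

There is no surviving spouse, so the entire estate passes to Waclaw's descendants per stirpes.
The estate is divided into 4 equal shares of 1/4 among Bogdan, Zofia, Urszula, Grzegorz.
Bogdan is living and takes 1/4.
Zofia predeceased; the 1/4 allotted to Zofia's branch passes to Zofia's issue by representation.
The 1/4 is divided into 4 equal shares of 1/16 among Nadia, Radoslaw, Agnieszka, Mieczyslaw.
Nadia is living and takes 1/16.
Radoslaw is living and takes 1/16.
Agnieszka is living and takes 1/16.
Mieczyslaw is living and takes 1/16.
Urszula predeceased; the 1/4 allotted to Urszula's branch passes to Urszula's issue by representation.
Czeslaw is the sole taker at this level and receives the full 1/4.
Grzegorz predeceased; the 1/4 allotted to Grzegorz's branch passes to Grzegorz's issue by representation.
The 1/4 is divided into 3 equal shares of 1/12 among Danuta, Tadeusz, Kazimierz.
Danuta is living and takes 1/12.
Tadeusz predeceased; the 1/12 allotted to Tadeusz's branch passes to Tadeusz's issue by representation.
Eliasz's line is the sole branch at this level, so the full 1/12 passes to Eliasz's issue by representation.
The 1/12 is divided into 2 equal shares of 1/24 among Ludmila, Ireneusz.
Ludmila is living and takes 1/24.
Ireneusz is living and takes 1/24.
Kazimierz is living and takes 1/12.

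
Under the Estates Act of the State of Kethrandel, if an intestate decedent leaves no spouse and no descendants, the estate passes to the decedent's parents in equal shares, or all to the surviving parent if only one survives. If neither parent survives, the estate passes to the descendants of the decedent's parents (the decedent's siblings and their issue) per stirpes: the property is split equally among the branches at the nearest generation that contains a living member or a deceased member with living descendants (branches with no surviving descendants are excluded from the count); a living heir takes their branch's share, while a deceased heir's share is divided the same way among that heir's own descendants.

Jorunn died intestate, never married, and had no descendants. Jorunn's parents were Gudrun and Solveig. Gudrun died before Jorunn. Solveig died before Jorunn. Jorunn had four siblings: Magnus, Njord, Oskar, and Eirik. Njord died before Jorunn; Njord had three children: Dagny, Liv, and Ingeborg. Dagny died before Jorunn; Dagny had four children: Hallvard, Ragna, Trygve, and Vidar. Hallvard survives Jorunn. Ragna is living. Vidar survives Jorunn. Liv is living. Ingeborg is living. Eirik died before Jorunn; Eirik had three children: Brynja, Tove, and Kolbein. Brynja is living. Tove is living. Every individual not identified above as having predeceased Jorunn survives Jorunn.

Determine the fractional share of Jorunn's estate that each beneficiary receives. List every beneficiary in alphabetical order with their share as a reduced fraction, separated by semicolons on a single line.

Neither parent survives and there are no descendants, so the estate passes to Jorunn's siblings and their issue per stirpes.
The estate is divided into 4 equal shares of 1/4 among Magnus, Njord, Oskar, Eirik.
Magnus is living and takes 1/4.
Njord predeceased; the 1/4 allotted to Njord's branch passes to Njord's issue by representation.
The 1/4 is divided into 3 equal shares of 1/12 among Dagny, Liv, Ingeborg.
Dagny predeceased; the 1/12 allotted to Dagny's branch passes to Dagny's issue by representation.
The 1/12 is divided into 4 equal shares of 1/48 among Hallvard, Ragna, Trygve, Vidar.
Hallvard is living and takes 1/48.
Ragna is living and takes 1/48.
Trygve is living and takes 1/48.
Vidar is living and takes 1/48.
Liv is living and takes 1/12.
Ingeborg is living and takes 1/12.
Oskar is living and takes 1/4.
Eirik predeceased; the 1/4 allotted to Eirik's branch passes to Eirik's issue by representation.
The 1/4 is divided into 3 equal shares of 1/12 among Brynja, Tove, Kolbein.
Brynja is living and takes 1/12.
Tove is living and takes 1/12.
Kolbein is living and takes 1/12.

Brynja 1/12; Hallvard 1/48; Ingeborg 1/12; Kolbein 1/12; Liv 1/12; Magnus 1/4; Oskar 1/4; Ragna 1/48; Tove 1/12; Trygve 1/48; Vidar 1/48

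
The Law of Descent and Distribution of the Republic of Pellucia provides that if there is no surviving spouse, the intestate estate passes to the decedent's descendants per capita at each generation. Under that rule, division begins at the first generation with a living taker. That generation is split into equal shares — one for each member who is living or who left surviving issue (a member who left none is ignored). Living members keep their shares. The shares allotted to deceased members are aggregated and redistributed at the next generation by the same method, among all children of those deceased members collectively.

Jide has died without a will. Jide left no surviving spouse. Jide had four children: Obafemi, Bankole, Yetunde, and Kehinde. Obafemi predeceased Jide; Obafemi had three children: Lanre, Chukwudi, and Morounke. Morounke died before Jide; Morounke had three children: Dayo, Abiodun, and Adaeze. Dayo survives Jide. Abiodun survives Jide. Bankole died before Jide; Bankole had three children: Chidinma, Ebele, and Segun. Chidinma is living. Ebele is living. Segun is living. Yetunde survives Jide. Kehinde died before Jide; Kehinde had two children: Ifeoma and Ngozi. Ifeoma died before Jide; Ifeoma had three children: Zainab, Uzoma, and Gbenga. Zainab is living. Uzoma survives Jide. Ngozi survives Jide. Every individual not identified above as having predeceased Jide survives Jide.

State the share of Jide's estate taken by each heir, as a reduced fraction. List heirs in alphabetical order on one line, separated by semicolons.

Abiodun 1/32; Adaeze 1/32; Chidinma 3/32; Chukwudi 3/32; Dayo 1/32; Ebele 3/32; Gbenga 1/32; Lanre 3/32; Ngozi 3/32; Segun 3/32; Uzoma 1/32; Yetunde 1/4; Zainab 1/32

There is no surviving spouse, so the entire estate passes to Jide's descendants per capita at each generation.
At generation 1 (Obafemi, Bankole, Yetunde, Kehinde) there are 4 shares of (1)/4 = 1/4 each.
Living: Yetunde — each takes 1/4.
Deceased: Obafemi, Bankole, and Kehinde. Their combined 3/4 is pooled and carried to generation 2.
At generation 2 (Lanre, Chukwudi, Morounke, Chidinma, Ebele, Segun, Ifeoma, Ngozi) there are 8 shares of (3/4)/8 = 3/32 each.
Living: Lanre, Chukwudi, Chidinma, Ebele, Segun, and Ngozi — each takes 3/32.
Deceased: Morounke and Ifeoma. Their combined 3/16 is pooled and carried to generation 3.
At generation 3 (Dayo, Abiodun, Adaeze, Zainab, Uzoma, Gbenga) there are 6 shares of (3/16)/6 = 1/32 each.
Living: Dayo, Abiodun, Adaeze, Zainab, Uzoma, and Gbenga — each takes 1/32.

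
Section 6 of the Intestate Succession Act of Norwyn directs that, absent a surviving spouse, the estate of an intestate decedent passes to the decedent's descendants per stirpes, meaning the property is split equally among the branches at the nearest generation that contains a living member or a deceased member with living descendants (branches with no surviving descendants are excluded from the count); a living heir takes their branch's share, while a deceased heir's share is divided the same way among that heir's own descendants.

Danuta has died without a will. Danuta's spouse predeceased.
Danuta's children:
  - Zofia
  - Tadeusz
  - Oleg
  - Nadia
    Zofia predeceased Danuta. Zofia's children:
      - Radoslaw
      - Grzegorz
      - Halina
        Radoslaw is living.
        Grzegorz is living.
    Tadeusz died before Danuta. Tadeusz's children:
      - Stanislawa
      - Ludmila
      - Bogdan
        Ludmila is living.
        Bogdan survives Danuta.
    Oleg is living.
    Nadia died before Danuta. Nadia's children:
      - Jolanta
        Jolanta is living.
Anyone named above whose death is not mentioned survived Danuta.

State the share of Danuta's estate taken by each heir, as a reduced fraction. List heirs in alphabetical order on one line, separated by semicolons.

There is no surviving spouse, so the entire estate passes to Danuta's descendants per stirpes.
The estate is divided into 4 equal shares of 1/4 among Zofia, Tadeusz, Oleg, Nadia.
Zofia predeceased; the 1/4 allotted to Zofia's branch passes to Zofia's issue by representation.
The 1/4 is divided into 3 equal shares of 1/12 among Radoslaw, Grzegorz, Halina.
Radoslaw is living and takes 1/12.
Grzegorz is living and takes 1/12.
Halina is living and takes 1/12.
Tadeusz predeceased; the 1/4 allotted to Tadeusz's branch passes to Tadeusz's issue by representation.
The 1/4 is divided into 3 equal shares of 1/12 among Stanislawa, Ludmila, Bogdan.
Stanislawa is living and takes 1/12.
Ludmila is living and takes 1/12.
Bogdan is living and takes 1/12.
Oleg is living and takes 1/4.
Nadia predeceased; the 1/4 allotted to Nadia's branch passes to Nadia's issue by representation.
Jolanta is the sole taker at this level and receives the full 1/4.

Bogdan 1/12; Grzegorz 1/12; Halina 1/12; Jolanta 1/4; Ludmila 1/12; Oleg 1/4; Radoslaw 1/12; Stanislawa 1/12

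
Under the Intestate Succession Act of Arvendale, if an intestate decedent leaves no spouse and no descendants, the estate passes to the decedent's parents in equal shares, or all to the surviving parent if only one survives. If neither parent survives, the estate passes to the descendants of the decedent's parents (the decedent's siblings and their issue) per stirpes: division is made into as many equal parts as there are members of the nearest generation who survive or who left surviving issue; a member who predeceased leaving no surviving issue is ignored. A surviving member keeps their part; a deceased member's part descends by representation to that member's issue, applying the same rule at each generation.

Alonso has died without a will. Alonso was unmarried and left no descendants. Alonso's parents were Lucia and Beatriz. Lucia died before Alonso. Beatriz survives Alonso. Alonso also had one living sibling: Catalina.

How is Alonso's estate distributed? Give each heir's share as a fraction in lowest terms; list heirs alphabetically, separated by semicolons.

Beatriz 1

Only one parent, Beatriz, survives, so Beatriz takes the entire estate. The siblings take nothing because a surviving parent has priority.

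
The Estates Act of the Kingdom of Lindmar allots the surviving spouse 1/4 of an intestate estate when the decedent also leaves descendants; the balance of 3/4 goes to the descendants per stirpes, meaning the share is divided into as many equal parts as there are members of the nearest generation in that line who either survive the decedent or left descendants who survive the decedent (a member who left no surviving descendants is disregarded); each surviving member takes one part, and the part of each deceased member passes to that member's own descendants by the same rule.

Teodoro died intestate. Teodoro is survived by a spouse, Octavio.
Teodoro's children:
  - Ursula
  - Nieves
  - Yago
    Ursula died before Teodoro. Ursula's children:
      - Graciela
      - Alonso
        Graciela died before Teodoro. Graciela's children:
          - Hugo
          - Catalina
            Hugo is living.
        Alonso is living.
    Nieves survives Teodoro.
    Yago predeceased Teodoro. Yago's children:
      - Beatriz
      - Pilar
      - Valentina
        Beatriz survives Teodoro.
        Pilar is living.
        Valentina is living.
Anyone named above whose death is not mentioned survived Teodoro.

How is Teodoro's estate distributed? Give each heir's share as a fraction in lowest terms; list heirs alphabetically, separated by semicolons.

Octavio, as surviving spouse, takes 1/4.
The remaining 3/4 passes to Teodoro's descendants per stirpes.
The 3/4 is divided into 3 equal shares of 1/4 among Ursula, Nieves, Yago.
Ursula predeceased; the 1/4 allotted to Ursula's branch passes to Ursula's issue by representation.
The 1/4 is divided into 2 equal shares of 1/8 among Graciela, Alonso.
Graciela predeceased; the 1/8 allotted to Graciela's branch passes to Graciela's issue by representation.
The 1/8 is divided into 2 equal shares of 1/16 among Hugo, Catalina.
Hugo is living and takes 1/16.
Catalina is living and takes 1/16.
Alonso is living and takes 1/8.
Nieves is living and takes 1/4.
Yago predeceased; the 1/4 allotted to Yago's branch passes to Yago's issue by representation.
The 1/4 is divided into 3 equal shares of 1/12 among Beatriz, Pilar, Valentina.
Beatriz is living and takes 1/12.
Pilar is living and takes 1/12.
Valentina is living and takes 1/12.

Alonso 1/8; Beatriz 1/12; Catalina 1/16; Hugo 1/16; Nieves 1/4; Octavio 1/4; Pilar 1/12; Valentina 1/12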